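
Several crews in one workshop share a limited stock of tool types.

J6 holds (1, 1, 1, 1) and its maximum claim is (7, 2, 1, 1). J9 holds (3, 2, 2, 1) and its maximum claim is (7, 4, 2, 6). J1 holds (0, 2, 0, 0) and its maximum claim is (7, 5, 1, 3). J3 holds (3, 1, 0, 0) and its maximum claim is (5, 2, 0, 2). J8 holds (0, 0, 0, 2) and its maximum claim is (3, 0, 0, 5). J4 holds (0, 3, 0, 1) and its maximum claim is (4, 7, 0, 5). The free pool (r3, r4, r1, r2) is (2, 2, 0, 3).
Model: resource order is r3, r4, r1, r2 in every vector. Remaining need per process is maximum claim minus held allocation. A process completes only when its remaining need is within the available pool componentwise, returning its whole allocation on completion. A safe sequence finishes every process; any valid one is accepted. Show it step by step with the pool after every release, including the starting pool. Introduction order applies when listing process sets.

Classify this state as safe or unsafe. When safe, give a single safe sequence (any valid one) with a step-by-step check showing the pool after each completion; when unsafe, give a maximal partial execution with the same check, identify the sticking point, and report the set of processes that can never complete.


SAFE, for example via the order J3, J8, J9, J1, J4, J6.
Key observation: J3 marks the first exact bind of the order: its need (2, 1, 0, 2) fits the free (2, 2, 0, 3) with zero slack on a requested resource.
Walking it through:
  pool = (2, 2, 0, 3)
  J3 needs (2, 1, 0, 2) <= (2, 2, 0, 3) -> finishes; pool += (3, 1, 0, 0) = (5, 3, 0, 3)
  J8 needs (3, 0, 0, 3) <= (5, 3, 0, 3) -> finishes; pool += (0, 0, 0, 2) = (5, 3, 0, 5)
  J9 needs (4, 2, 0, 5) <= (5, 3, 0, 5) -> finishes; pool += (3, 2, 2, 1) = (8, 5, 2, 6)
  J1 needs (7, 3, 1, 3) <= (8, 5, 2, 6) -> finishes; pool += (0, 2, 0, 0) = (8, 7, 2, 6)
  J4 needs (4, 4, 0, 4) <= (8, 7, 2, 6) -> finishes; pool += (0, 3, 0, 1) = (8, 10, 2, 7)
  J6 needs (6, 1, 0, 0) <= (8, 10, 2, 7) -> finishes; pool += (1, 1, 1, 1) = (9, 11, 3, 8)


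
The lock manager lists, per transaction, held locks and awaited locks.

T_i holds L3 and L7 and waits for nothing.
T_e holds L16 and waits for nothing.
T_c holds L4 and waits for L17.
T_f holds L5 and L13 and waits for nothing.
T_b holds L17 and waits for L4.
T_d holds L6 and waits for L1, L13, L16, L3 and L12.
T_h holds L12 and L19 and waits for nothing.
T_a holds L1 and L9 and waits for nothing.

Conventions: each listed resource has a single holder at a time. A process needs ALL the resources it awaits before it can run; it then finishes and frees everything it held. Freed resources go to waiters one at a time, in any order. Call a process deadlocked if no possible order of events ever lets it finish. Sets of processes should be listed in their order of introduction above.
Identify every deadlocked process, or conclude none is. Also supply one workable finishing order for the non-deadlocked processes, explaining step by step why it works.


Deadlocked: T_c and T_b.
Key observation: the wait chain closes on itself along T_c -> T_b -> T_c; no other process is dragged down with it.
A valid finishing order for the others: T_h, T_i, T_f, T_a, T_e, T_d.
Verifying each step:
  T_h: no waits; runs immediately, freeing L12 and L19
  T_i: no waits; runs immediately, freeing L3 and L7
  T_f: no waits; runs immediately, freeing L5 and L13
  T_a: no waits; runs immediately, freeing L1 and L9
  T_e: no waits; runs immediately, freeing L16
  T_d: everything it awaited (L1, L13, L16, L3 and L12) is free; runs, freeing L6


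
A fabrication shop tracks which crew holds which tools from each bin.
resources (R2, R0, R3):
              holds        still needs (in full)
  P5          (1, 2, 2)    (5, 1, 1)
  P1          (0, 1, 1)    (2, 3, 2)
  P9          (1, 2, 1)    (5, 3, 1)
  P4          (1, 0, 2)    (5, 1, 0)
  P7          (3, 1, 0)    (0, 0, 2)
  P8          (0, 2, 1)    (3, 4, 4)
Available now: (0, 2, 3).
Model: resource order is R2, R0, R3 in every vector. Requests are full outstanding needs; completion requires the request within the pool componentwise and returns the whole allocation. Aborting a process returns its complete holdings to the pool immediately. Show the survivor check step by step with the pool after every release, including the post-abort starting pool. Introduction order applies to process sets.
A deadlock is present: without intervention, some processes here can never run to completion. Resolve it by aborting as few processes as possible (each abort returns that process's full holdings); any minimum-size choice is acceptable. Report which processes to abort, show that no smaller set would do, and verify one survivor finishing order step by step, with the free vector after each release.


Abort P5 and P9.
Key observation: no ordering could ever have run P4 before the abort of P5 and P9; with (2, 4, 3) back in the pool it fits at step 3.
No one abort is enough; case by case: P5 alone leaves P9 blocked (short on R2); P1 alone leaves P5 blocked (short on R2); P9 alone leaves P5 blocked (short on R2); P4 alone leaves P5 blocked (short on R2); P7 alone leaves P5 blocked (short on R2); P8 alone leaves P5 blocked (short on R2).
Survivors finish in the order: P7, P8, P4, P1. Check, step by step (pool after the aborts first):
  pool = (2, 6, 6)
  P7: need (0, 0, 2) fits (2, 6, 6); releases (3, 1, 0), pool now (5, 7, 6)
  P8: need (3, 4, 4) fits (5, 7, 6); releases (0, 2, 1), pool now (5, 9, 7)
  P4: need (5, 1, 0) fits (5, 9, 7); releases (1, 0, 2), pool now (6, 9, 9)
  P1: need (2, 3, 2) fits (6, 9, 9); releases (0, 1, 1), pool now (6, 10, 10)


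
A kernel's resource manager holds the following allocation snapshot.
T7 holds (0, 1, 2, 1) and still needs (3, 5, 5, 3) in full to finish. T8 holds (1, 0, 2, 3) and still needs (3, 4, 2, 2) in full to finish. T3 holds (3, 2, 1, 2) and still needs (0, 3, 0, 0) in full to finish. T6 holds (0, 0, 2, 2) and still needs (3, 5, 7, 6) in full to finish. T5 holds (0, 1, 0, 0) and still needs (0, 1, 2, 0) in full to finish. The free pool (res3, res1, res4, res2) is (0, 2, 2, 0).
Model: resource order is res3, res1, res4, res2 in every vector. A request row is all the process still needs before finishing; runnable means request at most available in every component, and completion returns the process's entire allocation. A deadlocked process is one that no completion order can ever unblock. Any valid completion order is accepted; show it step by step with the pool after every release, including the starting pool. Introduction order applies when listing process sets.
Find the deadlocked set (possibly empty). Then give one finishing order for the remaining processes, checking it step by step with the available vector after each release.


Nothing here is deadlocked.
Key observation: the pool covers T5 at once, and every later process fits after earlier releases.
A valid finishing order for the others: T5, T3, T8, T7, T6. Verifying each step:
  pool = (0, 2, 2, 0)
  T5: need (0, 1, 2, 0) fits (0, 2, 2, 0); releases (0, 1, 0, 0), pool now (0, 3, 2, 0)
  T3: need (0, 3, 0, 0) fits (0, 3, 2, 0); releases (3, 2, 1, 2), pool now (3, 5, 3, 2)
  T8: need (3, 4, 2, 2) fits (3, 5, 3, 2); releases (1, 0, 2, 3), pool now (4, 5, 5, 5)
  T7: need (3, 5, 5, 3) fits (4, 5, 5, 5); releases (0, 1, 2, 1), pool now (4, 6, 7, 6)
  T6: need (3, 5, 7, 6) fits (4, 6, 7, 6); releases (0, 0, 2, 2), pool now (4, 6, 9, 8)


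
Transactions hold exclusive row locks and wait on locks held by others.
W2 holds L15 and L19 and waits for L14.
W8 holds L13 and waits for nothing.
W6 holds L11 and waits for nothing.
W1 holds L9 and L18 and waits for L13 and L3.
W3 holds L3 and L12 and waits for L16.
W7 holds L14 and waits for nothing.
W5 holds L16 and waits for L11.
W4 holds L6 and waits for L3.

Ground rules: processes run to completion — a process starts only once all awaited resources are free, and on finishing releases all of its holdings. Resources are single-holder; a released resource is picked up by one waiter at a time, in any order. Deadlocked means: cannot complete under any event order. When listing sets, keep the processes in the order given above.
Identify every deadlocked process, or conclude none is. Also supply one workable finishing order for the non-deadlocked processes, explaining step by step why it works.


No process is deadlocked.
Key observation: the wait relation is loop-free; peeling off processes with no waits unwinds the whole state.
A valid finishing order for the others: W6, W8, W7, W5, W3, W4, W1, W2.
Walking it through:
  W6: no waits; runs immediately, freeing L11
  W8: no waits; runs immediately, freeing L13
  W7: no waits; runs immediately, freeing L14
  W5: everything it awaited (L11) is free; runs, freeing L16
  W3: everything it awaited (L16) is free; runs, freeing L3 and L12
  W4: everything it awaited (L3) is free; runs, freeing L6
  W1: everything it awaited (L13 and L3) is free; runs, freeing L9 and L18
  W2: everything it awaited (L14) is free; runs, freeing L15 and L19


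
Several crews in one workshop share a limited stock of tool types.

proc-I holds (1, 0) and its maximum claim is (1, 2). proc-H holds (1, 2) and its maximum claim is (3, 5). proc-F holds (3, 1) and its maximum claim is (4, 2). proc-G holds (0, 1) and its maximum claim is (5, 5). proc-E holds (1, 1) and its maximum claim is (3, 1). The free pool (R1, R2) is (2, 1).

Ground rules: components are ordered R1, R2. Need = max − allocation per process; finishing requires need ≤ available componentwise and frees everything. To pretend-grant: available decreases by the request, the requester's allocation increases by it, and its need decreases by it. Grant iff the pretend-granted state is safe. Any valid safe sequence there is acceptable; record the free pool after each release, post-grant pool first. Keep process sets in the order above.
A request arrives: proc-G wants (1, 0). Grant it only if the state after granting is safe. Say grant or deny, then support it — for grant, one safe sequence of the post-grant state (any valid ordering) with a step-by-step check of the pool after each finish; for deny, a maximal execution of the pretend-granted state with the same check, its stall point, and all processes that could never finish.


GRANT — the state after the grant stays safe, e.g. via proc-F, proc-I, proc-E, proc-H, proc-G.
Key observation: even at the reduced pool (1, 1), proc-F fits immediately, so safety survives the grant.
Check on the post-grant state, step by step:
  pool = (1, 1)
  run proc-F (needs (1, 1), free (1, 1)); after release of (3, 1) the pool is (4, 2)
  run proc-I (needs (0, 2), free (4, 2)); after release of (1, 0) the pool is (5, 2)
  run proc-E (needs (2, 0), free (5, 2)); after release of (1, 1) the pool is (6, 3)
  run proc-H (needs (2, 3), free (6, 3)); after release of (1, 2) the pool is (7, 5)
  run proc-G (needs (4, 4), free (7, 5)); after release of (1, 1) the pool is (8, 6)


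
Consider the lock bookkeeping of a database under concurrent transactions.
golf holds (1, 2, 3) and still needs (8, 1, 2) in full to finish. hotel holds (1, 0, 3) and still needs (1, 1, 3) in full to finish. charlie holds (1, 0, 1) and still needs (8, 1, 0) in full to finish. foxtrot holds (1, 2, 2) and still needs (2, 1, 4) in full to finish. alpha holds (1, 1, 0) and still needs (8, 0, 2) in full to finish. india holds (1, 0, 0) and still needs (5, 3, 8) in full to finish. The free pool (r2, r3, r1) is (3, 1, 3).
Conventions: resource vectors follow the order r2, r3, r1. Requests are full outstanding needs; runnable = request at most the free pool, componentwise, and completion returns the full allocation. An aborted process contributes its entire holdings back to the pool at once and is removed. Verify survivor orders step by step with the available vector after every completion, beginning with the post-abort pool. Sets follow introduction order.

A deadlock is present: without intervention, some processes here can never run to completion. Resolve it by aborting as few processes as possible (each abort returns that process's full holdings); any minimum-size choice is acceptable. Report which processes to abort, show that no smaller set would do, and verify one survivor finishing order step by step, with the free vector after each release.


Minimum abort set: charlie and alpha.
Key observation: golf could never have finished before the abort; with (2, 1, 1) returned by charlie and alpha, it fits at step 4.
No one abort is enough; case by case: golf alone leaves charlie blocked (short on r2); hotel alone leaves golf blocked (short on r2); charlie alone leaves golf blocked (short on r2); foxtrot alone leaves golf blocked (short on r2); alpha alone leaves golf blocked (short on r2); india alone leaves golf blocked (short on r2).
Survivors finish in the order: foxtrot, hotel, india, golf. Verifying each step (pool after the aborts first):
  pool = (5, 2, 4)
  foxtrot: need (2, 1, 4) fits (5, 2, 4); releases (1, 2, 2), pool now (6, 4, 6)
  hotel: need (1, 1, 3) fits (6, 4, 6); releases (1, 0, 3), pool now (7, 4, 9)
  india: need (5, 3, 8) fits (7, 4, 9); releases (1, 0, 0), pool now (8, 4, 9)
  golf: need (8, 1, 2) fits (8, 4, 9); releases (1, 2, 3), pool now (9, 6, 12)


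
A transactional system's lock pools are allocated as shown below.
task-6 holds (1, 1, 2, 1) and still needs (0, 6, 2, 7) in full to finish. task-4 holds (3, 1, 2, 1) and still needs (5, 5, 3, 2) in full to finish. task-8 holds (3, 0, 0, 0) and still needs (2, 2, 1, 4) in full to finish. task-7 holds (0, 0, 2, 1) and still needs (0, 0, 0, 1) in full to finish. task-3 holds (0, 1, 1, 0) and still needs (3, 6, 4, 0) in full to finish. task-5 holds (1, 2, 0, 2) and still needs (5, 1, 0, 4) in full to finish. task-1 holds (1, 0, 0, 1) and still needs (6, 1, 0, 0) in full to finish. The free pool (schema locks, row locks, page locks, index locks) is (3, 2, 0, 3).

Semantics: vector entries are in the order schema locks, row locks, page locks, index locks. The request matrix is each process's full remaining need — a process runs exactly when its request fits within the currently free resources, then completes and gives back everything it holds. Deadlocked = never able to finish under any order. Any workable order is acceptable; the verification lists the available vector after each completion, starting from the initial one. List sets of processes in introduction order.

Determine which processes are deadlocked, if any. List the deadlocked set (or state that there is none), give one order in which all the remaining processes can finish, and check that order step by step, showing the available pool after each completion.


Deadlocked set: task-6, task-4 and task-3.
Key observation: row locks is the bottleneck — with task-7, task-8, task-5, task-1 done the pool holds (8, 4, 2, 7), short of every remaining need.
One completion order for the rest: task-7, task-8, task-5, task-1. Verifying each step:
  pool = (3, 2, 0, 3)
  task-7 needs (0, 0, 0, 1) <= (3, 2, 0, 3) -> finishes; pool += (0, 0, 2, 1) = (3, 2, 2, 4)
  task-8 needs (2, 2, 1, 4) <= (3, 2, 2, 4) -> finishes; pool += (3, 0, 0, 0) = (6, 2, 2, 4)
  task-5 needs (5, 1, 0, 4) <= (6, 2, 2, 4) -> finishes; pool += (1, 2, 0, 2) = (7, 4, 2, 6)
  task-1 needs (6, 1, 0, 0) <= (7, 4, 2, 6) -> finishes; pool += (1, 0, 0, 1) = (8, 4, 2, 7)
None of the blocked processes ever fits:
  blocked: task-6 wants (0, 6, 2, 7), pool (8, 4, 2, 7) — not enough row locks
  blocked: task-4 wants (5, 5, 3, 2), pool (8, 4, 2, 7) — not enough row locks and page locks
  blocked: task-3 wants (3, 6, 4, 0), pool (8, 4, 2, 7) — not enough row locks and page locks


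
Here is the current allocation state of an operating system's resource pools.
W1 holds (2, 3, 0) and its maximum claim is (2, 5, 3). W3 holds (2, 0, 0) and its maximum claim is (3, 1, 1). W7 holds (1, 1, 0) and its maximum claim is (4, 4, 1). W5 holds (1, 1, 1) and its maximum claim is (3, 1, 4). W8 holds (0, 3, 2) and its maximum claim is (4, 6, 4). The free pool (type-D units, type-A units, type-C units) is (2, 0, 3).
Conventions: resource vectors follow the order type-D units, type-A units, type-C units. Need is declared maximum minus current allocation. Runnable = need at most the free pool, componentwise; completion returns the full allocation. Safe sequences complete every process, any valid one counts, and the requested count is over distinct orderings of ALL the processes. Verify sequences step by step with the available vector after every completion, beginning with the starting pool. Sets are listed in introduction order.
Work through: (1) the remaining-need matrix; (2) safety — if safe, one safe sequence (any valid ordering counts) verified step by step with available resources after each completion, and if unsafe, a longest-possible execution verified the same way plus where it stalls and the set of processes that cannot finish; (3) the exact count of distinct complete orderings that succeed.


(1) Need matrix, components ordered type-D units, type-A units, type-C units:
  W1: (0, 2, 3)
  W3: (1, 1, 1)
  W7: (3, 3, 1)
  W5: (2, 0, 3)
  W8: (4, 3, 2)
(2) UNSAFE — no complete ordering exists.
Key observation: after W5, W3 complete, (5, 1, 4) is the best the pool ever gets, yet each leftover process wants more type-A units.
Going as far as possible: W5, W3; after that, nothing fits. Check, step by step:
  pool = (2, 0, 3)
  W5: need (2, 0, 3) fits (2, 0, 3); releases (1, 1, 1), pool now (3, 1, 4)
  W3: need (1, 1, 1) fits (3, 1, 4); releases (2, 0, 0), pool now (5, 1, 4)
  W1 still needs (0, 2, 3) but only (5, 1, 4) is free — short on type-A units
  W7 still needs (3, 3, 1) but only (5, 1, 4) is free — short on type-A units
  W8 still needs (4, 3, 2) but only (5, 1, 4) is free — short on type-A units
Permanently blocked: W1, W7 and W8.
(3) The exact count: 0 of the possible complete orderings are safe sequences.


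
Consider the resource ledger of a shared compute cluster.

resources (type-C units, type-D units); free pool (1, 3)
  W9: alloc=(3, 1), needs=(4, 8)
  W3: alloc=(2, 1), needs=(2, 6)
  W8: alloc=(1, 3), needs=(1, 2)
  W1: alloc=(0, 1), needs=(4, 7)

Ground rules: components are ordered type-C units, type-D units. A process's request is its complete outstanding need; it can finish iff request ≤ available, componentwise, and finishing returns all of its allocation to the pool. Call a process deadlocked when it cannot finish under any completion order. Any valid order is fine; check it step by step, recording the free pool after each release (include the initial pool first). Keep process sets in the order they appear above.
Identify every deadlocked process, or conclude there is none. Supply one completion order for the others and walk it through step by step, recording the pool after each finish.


No process is deadlocked.
Key observation: there is always a runnable process — W8 first — so the state unwinds completely.
One completion order for the rest: W8, W3, W1, W9. Walking it through:
  pool = (1, 3)
  W8 needs (1, 2) <= (1, 3) -> finishes; pool += (1, 3) = (2, 6)
  W3 needs (2, 6) <= (2, 6) -> finishes; pool += (2, 1) = (4, 7)
  W1 needs (4, 7) <= (4, 7) -> finishes; pool += (0, 1) = (4, 8)
  W9 needs (4, 8) <= (4, 8) -> finishes; pool += (3, 1) = (7, 9)


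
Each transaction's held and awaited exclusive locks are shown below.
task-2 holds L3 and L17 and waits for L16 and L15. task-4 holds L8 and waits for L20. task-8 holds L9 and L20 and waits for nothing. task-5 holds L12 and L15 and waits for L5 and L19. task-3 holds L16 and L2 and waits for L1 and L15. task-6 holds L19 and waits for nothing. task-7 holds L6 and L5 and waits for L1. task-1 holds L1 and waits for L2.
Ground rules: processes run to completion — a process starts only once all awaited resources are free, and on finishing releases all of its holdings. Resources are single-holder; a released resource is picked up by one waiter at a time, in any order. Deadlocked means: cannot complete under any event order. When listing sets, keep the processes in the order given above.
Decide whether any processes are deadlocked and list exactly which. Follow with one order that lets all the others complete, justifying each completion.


The deadlocked set is task-2, task-5, task-3, task-7 and task-1.
Key observation: the knot is the closed ring of waits task-5 -> task-7 -> task-1 -> task-3 -> task-5; task-2 waits into the deadlock from upstream.
One completion order for the rest: task-6, task-8, task-4.
Verifying each step:
  task-6 waits on nothing -> runs at once and releases L19
  task-8 waits on nothing -> runs at once and releases L9 and L20
  run task-4 (all its waits — L20 — are resolved); releases L8


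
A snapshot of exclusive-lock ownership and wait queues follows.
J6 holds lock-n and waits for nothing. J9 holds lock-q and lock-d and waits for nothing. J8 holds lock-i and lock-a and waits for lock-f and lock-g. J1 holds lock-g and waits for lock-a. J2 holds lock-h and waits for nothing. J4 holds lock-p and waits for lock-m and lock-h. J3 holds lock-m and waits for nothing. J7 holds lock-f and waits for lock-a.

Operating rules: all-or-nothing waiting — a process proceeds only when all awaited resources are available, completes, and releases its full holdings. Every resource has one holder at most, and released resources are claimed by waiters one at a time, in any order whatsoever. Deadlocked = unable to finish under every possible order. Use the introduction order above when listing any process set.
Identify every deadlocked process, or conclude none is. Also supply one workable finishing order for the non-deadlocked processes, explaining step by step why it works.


Deadlocked: J8, J1 and J7.
Key observation: nobody on the ring J8 -> J1 -> J8 can start until another member finishes, which never happens; J7 is caught in further circular waits.
One completion order for the rest: J3, J2, J9, J4, J6.
Step-by-step check:
  run J3 (it waits on nothing); releases lock-m
  run J2 (it waits on nothing); releases lock-h
  run J9 (it waits on nothing); releases lock-q and lock-d
  run J4 (all its waits — lock-m and lock-h — are resolved); releases lock-p
  run J6 (it waits on nothing); releases lock-n


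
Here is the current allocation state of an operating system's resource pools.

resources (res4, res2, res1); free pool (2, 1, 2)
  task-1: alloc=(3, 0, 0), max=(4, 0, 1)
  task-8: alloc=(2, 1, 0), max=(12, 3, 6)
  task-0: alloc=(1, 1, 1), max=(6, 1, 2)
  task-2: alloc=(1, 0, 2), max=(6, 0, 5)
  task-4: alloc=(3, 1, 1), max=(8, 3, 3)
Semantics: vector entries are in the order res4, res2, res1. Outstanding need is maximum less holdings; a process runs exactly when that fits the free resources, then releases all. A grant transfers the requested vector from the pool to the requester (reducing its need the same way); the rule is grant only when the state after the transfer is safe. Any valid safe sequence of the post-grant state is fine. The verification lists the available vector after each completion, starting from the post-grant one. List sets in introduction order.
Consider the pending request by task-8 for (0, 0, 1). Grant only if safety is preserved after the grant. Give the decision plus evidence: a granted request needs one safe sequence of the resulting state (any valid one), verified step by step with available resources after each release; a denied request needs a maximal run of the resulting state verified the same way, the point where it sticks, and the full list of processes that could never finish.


GRANT — the state after the grant stays safe, e.g. via task-1, task-0, task-4, task-2, task-8.
Key observation: post-grant, (2, 1, 1) remains, and an order beginning with task-1 completes everyone.
Verifying the post-grant state step by step:
  pool = (2, 1, 1)
  task-1 needs (1, 0, 1) <= (2, 1, 1) -> finishes; pool += (3, 0, 0) = (5, 1, 1)
  task-0 needs (5, 0, 1) <= (5, 1, 1) -> finishes; pool += (1, 1, 1) = (6, 2, 2)
  task-4 needs (5, 2, 2) <= (6, 2, 2) -> finishes; pool += (3, 1, 1) = (9, 3, 3)
  task-2 needs (5, 0, 3) <= (9, 3, 3) -> finishes; pool += (1, 0, 2) = (10, 3, 5)
  task-8 needs (10, 2, 5) <= (10, 3, 5) -> finishes; pool += (2, 1, 1) = (12, 4, 6)


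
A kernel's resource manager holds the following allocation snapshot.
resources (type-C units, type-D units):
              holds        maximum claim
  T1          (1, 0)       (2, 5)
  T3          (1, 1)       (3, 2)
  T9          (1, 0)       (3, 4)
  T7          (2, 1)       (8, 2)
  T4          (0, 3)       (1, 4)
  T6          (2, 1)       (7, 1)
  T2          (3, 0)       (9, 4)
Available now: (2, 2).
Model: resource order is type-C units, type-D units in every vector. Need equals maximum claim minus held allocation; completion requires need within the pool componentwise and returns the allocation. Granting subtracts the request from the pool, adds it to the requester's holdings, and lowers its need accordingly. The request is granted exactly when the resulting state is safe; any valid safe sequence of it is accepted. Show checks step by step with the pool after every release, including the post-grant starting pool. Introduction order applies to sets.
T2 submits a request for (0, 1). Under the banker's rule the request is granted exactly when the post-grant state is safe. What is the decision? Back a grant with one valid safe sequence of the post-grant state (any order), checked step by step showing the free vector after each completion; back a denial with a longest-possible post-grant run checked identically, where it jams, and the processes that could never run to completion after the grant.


GRANT: granting preserves safety; a valid post-grant sequence is T4, T3, T9, T1, T6, T2, T7.
Key observation: the grant leaves (2, 1) free — enough for T4, whose release restarts the cascade.
Verifying the post-grant state step by step:
  pool = (2, 1)
  T4: need (1, 1) fits (2, 1); releases (0, 3), pool now (2, 4)
  T3: need (2, 1) fits (2, 4); releases (1, 1), pool now (3, 5)
  T9: need (2, 4) fits (3, 5); releases (1, 0), pool now (4, 5)
  T1: need (1, 5) fits (4, 5); releases (1, 0), pool now (5, 5)
  T6: need (5, 0) fits (5, 5); releases (2, 1), pool now (7, 6)
  T2: need (6, 3) fits (7, 6); releases (3, 1), pool now (10, 7)
  T7: need (6, 1) fits (10, 7); releases (2, 1), pool now (12, 8)


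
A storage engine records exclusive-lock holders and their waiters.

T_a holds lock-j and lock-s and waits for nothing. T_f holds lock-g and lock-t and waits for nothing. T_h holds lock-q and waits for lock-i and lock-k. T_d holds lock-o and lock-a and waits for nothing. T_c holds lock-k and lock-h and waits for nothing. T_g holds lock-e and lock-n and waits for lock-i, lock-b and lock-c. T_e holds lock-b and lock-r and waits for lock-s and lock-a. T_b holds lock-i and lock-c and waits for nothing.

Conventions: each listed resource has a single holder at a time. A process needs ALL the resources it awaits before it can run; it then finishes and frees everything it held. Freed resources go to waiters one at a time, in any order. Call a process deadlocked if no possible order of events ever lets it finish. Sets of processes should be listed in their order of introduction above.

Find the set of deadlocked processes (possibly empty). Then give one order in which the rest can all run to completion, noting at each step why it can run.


No process is deadlocked.
Key observation: the wait relation is loop-free; peeling off processes with no waits unwinds the whole state.
The rest can finish in the order T_f, T_a, T_c, T_b, T_d, T_e, T_h, T_g.
Step-by-step check:
  T_f waits on nothing -> runs at once and releases lock-g and lock-t
  T_a waits on nothing -> runs at once and releases lock-j and lock-s
  T_c waits on nothing -> runs at once and releases lock-k and lock-h
  T_b waits on nothing -> runs at once and releases lock-i and lock-c
  T_d waits on nothing -> runs at once and releases lock-o and lock-a
  T_e waits on lock-s and lock-a — all released -> runs and releases lock-b and lock-r
  T_h waits on lock-i and lock-k — all released -> runs and releases lock-q
  T_g waits on lock-i, lock-b and lock-c — all released -> runs and releases lock-e and lock-n


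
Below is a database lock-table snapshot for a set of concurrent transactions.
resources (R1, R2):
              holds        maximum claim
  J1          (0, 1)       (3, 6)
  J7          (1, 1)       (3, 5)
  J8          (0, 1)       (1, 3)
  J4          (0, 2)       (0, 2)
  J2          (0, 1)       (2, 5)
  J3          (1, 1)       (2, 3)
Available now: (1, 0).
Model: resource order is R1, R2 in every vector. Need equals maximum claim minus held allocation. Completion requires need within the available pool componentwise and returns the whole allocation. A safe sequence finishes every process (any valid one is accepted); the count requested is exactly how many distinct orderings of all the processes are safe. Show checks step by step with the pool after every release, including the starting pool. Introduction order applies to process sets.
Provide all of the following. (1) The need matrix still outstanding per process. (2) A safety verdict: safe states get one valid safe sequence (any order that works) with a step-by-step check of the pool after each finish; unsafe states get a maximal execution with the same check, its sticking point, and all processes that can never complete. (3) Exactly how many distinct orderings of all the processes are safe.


(1) Remaining need (order R1, R2):
  J1: (3, 5)
  J7: (2, 4)
  J8: (1, 2)
  J4: (0, 0)
  J2: (2, 4)
  J3: (1, 2)
(2) SAFE — a valid safe sequence is J4, J8, J3, J2, J7, J1.
Key observation: J8 is the earliest step where a requested resource binds exactly: need (1, 2), pool (1, 2) at its turn.
Walking it through:
  pool = (1, 0)
  J4 needs (0, 0) <= (1, 0) -> finishes; pool += (0, 2) = (1, 2)
  J8 needs (1, 2) <= (1, 2) -> finishes; pool += (0, 1) = (1, 3)
  J3 needs (1, 2) <= (1, 3) -> finishes; pool += (1, 1) = (2, 4)
  J2 needs (2, 4) <= (2, 4) -> finishes; pool += (0, 1) = (2, 5)
  J7 needs (2, 4) <= (2, 5) -> finishes; pool += (1, 1) = (3, 6)
  J1 needs (3, 5) <= (3, 6) -> finishes; pool += (0, 1) = (3, 7)
(3) The exact count: 6 of the possible complete orderings are safe sequences.


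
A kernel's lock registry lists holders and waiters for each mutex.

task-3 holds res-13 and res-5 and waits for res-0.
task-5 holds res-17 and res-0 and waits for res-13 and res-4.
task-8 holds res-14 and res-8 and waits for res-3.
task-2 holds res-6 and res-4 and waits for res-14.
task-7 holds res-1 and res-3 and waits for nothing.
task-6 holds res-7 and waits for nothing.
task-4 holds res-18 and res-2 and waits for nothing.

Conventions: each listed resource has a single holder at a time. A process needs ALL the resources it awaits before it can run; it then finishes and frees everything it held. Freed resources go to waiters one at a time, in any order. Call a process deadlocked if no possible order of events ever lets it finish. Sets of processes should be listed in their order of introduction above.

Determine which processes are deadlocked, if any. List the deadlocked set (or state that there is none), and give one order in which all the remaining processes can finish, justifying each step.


Deadlocked: task-3 and task-5.
Key observation: the knot is the closed ring of waits task-3 -> task-5 -> task-3; no other process is dragged down with it.
One completion order for the rest: task-7, task-8, task-4, task-2, task-6.
Walking it through:
  task-7 waits on nothing -> runs at once and releases res-1 and res-3
  task-8: everything it awaited (res-3) is free; runs, freeing res-14 and res-8
  task-4 waits on nothing -> runs at once and releases res-18 and res-2
  task-2: everything it awaited (res-14) is free; runs, freeing res-6 and res-4
  task-6 waits on nothing -> runs at once and releases res-7


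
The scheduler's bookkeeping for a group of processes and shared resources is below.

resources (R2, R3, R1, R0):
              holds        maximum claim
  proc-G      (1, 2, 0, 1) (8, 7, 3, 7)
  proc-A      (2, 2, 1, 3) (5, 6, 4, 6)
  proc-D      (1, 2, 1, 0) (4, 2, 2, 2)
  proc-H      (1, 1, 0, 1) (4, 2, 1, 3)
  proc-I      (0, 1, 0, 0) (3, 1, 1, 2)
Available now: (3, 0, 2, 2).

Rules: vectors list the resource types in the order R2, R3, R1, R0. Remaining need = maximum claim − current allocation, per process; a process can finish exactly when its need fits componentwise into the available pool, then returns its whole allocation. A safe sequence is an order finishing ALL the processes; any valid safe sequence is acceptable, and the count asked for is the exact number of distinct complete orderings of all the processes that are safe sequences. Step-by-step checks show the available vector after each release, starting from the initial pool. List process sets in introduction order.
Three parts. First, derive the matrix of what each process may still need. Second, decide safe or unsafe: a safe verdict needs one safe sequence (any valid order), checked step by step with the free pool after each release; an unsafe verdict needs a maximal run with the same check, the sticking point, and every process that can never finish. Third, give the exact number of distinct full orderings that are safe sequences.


(1) Need matrix, components ordered R2, R3, R1, R0:
  proc-G: (7, 5, 3, 6)
  proc-A: (3, 4, 3, 3)
  proc-D: (3, 0, 1, 2)
  proc-H: (3, 1, 1, 2)
  proc-I: (3, 0, 1, 2)
(2) The state is SAFE; one workable sequence: proc-D, proc-I, proc-H, proc-A, proc-G.
Key observation: at proc-D the run first touches a limit — (3, 0, 1, 2) against (3, 0, 2, 2), exact on a resource it actually requests.
Verifying each step:
  pool = (3, 0, 2, 2)
  run proc-D (needs (3, 0, 1, 2), free (3, 0, 2, 2)); after release of (1, 2, 1, 0) the pool is (4, 2, 3, 2)
  run proc-I (needs (3, 0, 1, 2), free (4, 2, 3, 2)); after release of (0, 1, 0, 0) the pool is (4, 3, 3, 2)
  run proc-H (needs (3, 1, 1, 2), free (4, 3, 3, 2)); after release of (1, 1, 0, 1) the pool is (5, 4, 3, 3)
  run proc-A (needs (3, 4, 3, 3), free (5, 4, 3, 3)); after release of (2, 2, 1, 3) the pool is (7, 6, 4, 6)
  run proc-G (needs (7, 5, 3, 6), free (7, 6, 4, 6)); after release of (1, 2, 0, 1) the pool is (8, 8, 4, 7)
(3) Exactly 4 of the possible complete orderings are safe sequences.


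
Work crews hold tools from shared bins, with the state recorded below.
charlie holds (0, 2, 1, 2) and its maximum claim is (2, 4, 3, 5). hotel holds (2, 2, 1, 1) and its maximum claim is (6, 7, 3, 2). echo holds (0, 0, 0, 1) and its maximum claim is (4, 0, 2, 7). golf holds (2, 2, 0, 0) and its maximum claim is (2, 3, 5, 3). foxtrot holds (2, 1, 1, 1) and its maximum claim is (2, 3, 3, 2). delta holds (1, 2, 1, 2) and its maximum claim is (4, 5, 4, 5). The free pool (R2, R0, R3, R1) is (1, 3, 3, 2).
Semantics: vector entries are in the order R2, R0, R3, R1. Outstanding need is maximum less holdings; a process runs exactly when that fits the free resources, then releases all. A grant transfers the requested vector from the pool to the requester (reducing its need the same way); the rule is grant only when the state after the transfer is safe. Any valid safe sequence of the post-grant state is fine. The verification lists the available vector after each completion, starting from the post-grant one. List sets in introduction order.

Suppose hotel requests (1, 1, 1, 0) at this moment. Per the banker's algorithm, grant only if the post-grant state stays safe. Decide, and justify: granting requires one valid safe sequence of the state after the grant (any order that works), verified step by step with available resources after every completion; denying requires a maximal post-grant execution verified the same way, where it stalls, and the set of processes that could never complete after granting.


DENY — the pretend-granted state is unsafe.
Key observation: after foxtrot, charlie the pool peaks at (2, 5, 4, 5), and each blocked process is short somewhere: hotel on R2; echo on R2, R1; golf on R3; delta on R2.
On the post-grant state, foxtrot, charlie is a maximal run — nothing extends it. Verifying each step:
  pool = (0, 2, 2, 2)
  foxtrot needs (0, 2, 2, 1) <= (0, 2, 2, 2) -> finishes; pool += (2, 1, 1, 1) = (2, 3, 3, 3)
  charlie needs (2, 2, 2, 3) <= (2, 3, 3, 3) -> finishes; pool += (0, 2, 1, 2) = (2, 5, 4, 5)
  hotel still needs (3, 4, 1, 1) but only (2, 5, 4, 5) is free — short on R2
  echo still needs (4, 0, 2, 6) but only (2, 5, 4, 5) is free — short on R2 and R1
  golf still needs (0, 1, 5, 3) but only (2, 5, 4, 5) is free — short on R3
  delta still needs (3, 3, 3, 3) but only (2, 5, 4, 5) is free — short on R2
Had the request been granted, hotel, echo, golf and delta could never finish.


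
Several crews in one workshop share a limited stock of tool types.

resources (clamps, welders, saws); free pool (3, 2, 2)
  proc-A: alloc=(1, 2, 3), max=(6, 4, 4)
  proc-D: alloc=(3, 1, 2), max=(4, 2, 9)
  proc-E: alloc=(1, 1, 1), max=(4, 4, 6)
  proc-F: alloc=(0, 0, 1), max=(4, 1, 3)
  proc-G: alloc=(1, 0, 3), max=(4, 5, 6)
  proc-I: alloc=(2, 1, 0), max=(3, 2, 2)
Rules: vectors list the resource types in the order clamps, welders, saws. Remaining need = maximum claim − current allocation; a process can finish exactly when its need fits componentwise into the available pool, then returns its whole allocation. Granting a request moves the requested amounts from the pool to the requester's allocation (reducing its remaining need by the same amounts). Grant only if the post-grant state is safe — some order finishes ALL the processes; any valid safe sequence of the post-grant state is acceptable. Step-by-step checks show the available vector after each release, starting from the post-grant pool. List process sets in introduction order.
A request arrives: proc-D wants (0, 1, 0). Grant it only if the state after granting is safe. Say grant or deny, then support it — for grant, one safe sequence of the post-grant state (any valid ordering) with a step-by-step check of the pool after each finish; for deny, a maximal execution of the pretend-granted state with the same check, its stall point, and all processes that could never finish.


GRANT. The post-grant state is safe; one safe sequence: proc-I, proc-A, proc-E, proc-F, proc-G, proc-D.
Key observation: (3, 1, 2) free after granting still covers proc-I first, and each release covers the next.
Check on the post-grant state, step by step:
  pool = (3, 1, 2)
  proc-I: need (1, 1, 2) fits (3, 1, 2); releases (2, 1, 0), pool now (5, 2, 2)
  proc-A: need (5, 2, 1) fits (5, 2, 2); releases (1, 2, 3), pool now (6, 4, 5)
  proc-E: need (3, 3, 5) fits (6, 4, 5); releases (1, 1, 1), pool now (7, 5, 6)
  proc-F: need (4, 1, 2) fits (7, 5, 6); releases (0, 0, 1), pool now (7, 5, 7)
  proc-G: need (3, 5, 3) fits (7, 5, 7); releases (1, 0, 3), pool now (8, 5, 10)
  proc-D: need (1, 0, 7) fits (8, 5, 10); releases (3, 2, 2), pool now (11, 7, 12)


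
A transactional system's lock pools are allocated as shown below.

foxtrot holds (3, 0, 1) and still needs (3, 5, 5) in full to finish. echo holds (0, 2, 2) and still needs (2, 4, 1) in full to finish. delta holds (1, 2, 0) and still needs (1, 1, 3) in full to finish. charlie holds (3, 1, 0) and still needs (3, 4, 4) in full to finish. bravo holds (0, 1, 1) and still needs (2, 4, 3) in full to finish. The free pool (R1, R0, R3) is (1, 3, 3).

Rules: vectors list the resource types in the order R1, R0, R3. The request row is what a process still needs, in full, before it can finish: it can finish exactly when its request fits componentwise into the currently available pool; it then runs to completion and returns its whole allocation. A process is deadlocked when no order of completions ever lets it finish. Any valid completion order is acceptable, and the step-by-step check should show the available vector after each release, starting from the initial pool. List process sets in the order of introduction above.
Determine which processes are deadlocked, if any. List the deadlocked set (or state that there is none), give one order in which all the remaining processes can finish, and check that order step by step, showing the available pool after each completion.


Deadlocked: foxtrot and charlie.
Key observation: even finishing delta, echo, bravo leaves just (2, 8, 6) free — too little R1 for any of the remaining processes.
One completion order for the rest: delta, echo, bravo. Step-by-step check:
  pool = (1, 3, 3)
  delta: need (1, 1, 3) fits (1, 3, 3); releases (1, 2, 0), pool now (2, 5, 3)
  echo: need (2, 4, 1) fits (2, 5, 3); releases (0, 2, 2), pool now (2, 7, 5)
  bravo: need (2, 4, 3) fits (2, 7, 5); releases (0, 1, 1), pool now (2, 8, 6)
The stuck group stays short no matter what:
  foxtrot cannot run: need (3, 5, 5) vs free (2, 8, 6) (insufficient R1)
  charlie cannot run: need (3, 4, 4) vs free (2, 8, 6) (insufficient R1)
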